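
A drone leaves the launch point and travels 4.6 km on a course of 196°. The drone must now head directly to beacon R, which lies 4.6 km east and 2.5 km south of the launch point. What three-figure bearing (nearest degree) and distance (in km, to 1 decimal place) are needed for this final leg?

072°, 6.2 km

Leg 1 (196°, 4.6 km): east 4.6 sin 196° = -1.27, north 4.6 cos 196° = -4.42
Current position: (-1.27, -4.42). Target: (4.6, -2.5). Remaining: Δeast = 5.87, Δnorth = 1.92.
Bearing = atan2(5.87, 1.92) mod 360° = 71.87°; distance = √((5.87)² + (1.92)²) = 6.175 km.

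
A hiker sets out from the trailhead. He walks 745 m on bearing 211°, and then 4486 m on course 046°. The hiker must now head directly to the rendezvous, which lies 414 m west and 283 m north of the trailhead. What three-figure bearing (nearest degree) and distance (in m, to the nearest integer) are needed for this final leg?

Leg 1 (211°, 745 m): east 745 sin 211° = -383.70, north 745 cos 211° = -638.59
Leg 2 (046°, 4486 m): east 4486 sin 46° = 3226.96, north 4486 cos 46° = 3116.24
Current position: (2843.25, 2477.65). Target: (-414, 283). Remaining: Δeast = -3257.25, Δnorth = -2194.65.
Bearing = atan2(-3257.25, -2194.65) mod 360° = 236.03°; distance = √((-3257.25)² + (-2194.65)²) = 3927.619 m.

236°, 3928 m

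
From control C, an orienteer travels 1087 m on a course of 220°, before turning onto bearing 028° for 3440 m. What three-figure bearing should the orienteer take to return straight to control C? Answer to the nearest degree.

203°

Leg 1 (220°, 1087 m): east 1087 sin 220° = -698.71, north 1087 cos 220° = -832.69
Leg 2 (028°, 3440 m): east 3440 sin 28° = 1614.98, north 3440 cos 28° = 3037.34
Net displacement: 916.27 east, 2204.65 north. Direction back to start is (-916.27, -2204.65): bearing = atan2(-916.27, -2204.65) mod 360° = 202.57° ≈ 203°.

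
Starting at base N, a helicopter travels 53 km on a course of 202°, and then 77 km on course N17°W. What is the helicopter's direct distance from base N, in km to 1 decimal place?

48.9 km

Leg 1 (202°, 53 km): east 53 sin 202° = -19.85, north 53 cos 202° = -49.14
Leg 2 (N17°W, 77 km): east 77 sin 343° = -22.51, north 77 cos 343° = 73.64
Net: -42.37 east, 24.49 north. Distance = √((-42.37)² + (24.49)²) = 48.938 km.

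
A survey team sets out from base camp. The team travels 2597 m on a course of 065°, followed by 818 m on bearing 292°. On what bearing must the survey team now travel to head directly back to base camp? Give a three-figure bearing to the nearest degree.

229°

Leg 1 (065°, 2597 m): east 2597 sin 65° = 2353.68, north 2597 cos 65° = 1097.54
Leg 2 (292°, 818 m): east 818 sin 292° = -758.44, north 818 cos 292° = 306.43
Net displacement: 1595.24 east, 1403.97 north. Direction back to start is (-1595.24, -1403.97): bearing = atan2(-1595.24, -1403.97) mod 360° = 228.65° ≈ 229°.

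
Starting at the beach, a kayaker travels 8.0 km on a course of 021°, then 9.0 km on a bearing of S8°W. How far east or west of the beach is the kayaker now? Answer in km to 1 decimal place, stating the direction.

Leg 1 (021°, 8.0 km): east 8.0 sin 21° = 2.87, north 8.0 cos 21° = 7.47
Leg 2 (S8°W, 9.0 km): east 9.0 sin 188° = -1.25, north 9.0 cos 188° = -8.91
Net east component: 1.61 km.

1.6 km east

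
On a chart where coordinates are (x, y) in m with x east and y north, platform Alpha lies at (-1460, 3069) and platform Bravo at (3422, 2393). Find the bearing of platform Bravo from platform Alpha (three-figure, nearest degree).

098°

Δeast = 3422 − -1460 = 4882.00; Δnorth = 2393 − 3069 = -676.00.
Bearing = atan2(Δeast, Δnorth) mod 360° = 97.88° ≈ 098°.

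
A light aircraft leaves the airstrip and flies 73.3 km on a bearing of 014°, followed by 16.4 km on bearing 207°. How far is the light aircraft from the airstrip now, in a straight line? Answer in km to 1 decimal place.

Leg 1 (014°, 73.3 km): east 73.3 sin 14° = 17.73, north 73.3 cos 14° = 71.12
Leg 2 (207°, 16.4 km): east 16.4 sin 207° = -7.45, north 16.4 cos 207° = -14.61
Net: 10.29 east, 56.51 north. Distance = √((10.29)² + (56.51)²) = 57.439 km.

57.4 km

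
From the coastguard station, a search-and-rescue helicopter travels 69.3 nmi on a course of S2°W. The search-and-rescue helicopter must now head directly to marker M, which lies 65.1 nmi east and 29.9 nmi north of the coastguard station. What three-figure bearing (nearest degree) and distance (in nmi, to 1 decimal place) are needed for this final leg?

Leg 1 (S2°W, 69.3 nmi): east 69.3 sin 182° = -2.42, north 69.3 cos 182° = -69.26
Current position: (-2.42, -69.26). Target: (65.1, 29.9). Remaining: Δeast = 67.52, Δnorth = 99.16.
Bearing = atan2(67.52, 99.16) mod 360° = 34.25°; distance = √((67.52)² + (99.16)²) = 119.963 nmi.

034°, 120.0 nmi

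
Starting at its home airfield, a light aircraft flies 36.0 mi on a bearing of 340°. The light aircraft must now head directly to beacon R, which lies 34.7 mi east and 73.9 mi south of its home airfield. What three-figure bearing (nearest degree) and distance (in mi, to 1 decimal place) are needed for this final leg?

156°, 117.5 mi

Leg 1 (340°, 36.0 mi): east 36.0 sin 340° = -12.31, north 36.0 cos 340° = 33.83
Current position: (-12.31, 33.83). Target: (34.7, -73.9). Remaining: Δeast = 47.01, Δnorth = -107.73.
Bearing = atan2(47.01, -107.73) mod 360° = 156.42°; distance = √((47.01)² + (-107.73)²) = 117.540 mi.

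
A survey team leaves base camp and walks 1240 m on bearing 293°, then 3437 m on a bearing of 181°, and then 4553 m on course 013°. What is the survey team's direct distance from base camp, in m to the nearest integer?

1495 m

Leg 1 (293°, 1240 m): east 1240 sin 293° = -1141.43, north 1240 cos 293° = 484.51
Leg 2 (181°, 3437 m): east 3437 sin 181° = -59.98, north 3437 cos 181° = -3436.48
Leg 3 (013°, 4553 m): east 4553 sin 13° = 1024.20, north 4553 cos 13° = 4436.31
Net: -177.21 east, 1484.34 north. Distance = √((-177.21)² + (1484.34)²) = 1494.878 m.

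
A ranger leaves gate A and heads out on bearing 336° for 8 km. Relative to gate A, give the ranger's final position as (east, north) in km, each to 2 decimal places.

(-3.25, 7.31)

Leg 1 (336°, 8 km): east 8 sin 336° = -3.25, north 8 cos 336° = 7.31
Summing: -3.25 km east, 7.31 km north → (-3.25, 7.31).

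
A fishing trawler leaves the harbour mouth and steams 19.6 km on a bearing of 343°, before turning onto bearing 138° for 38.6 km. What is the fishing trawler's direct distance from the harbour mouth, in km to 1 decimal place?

Leg 1 (343°, 19.6 km): east 19.6 sin 343° = -5.73, north 19.6 cos 343° = 18.74
Leg 2 (138°, 38.6 km): east 38.6 sin 138° = 25.83, north 38.6 cos 138° = -28.69
Net: 20.10 east, -9.94 north. Distance = √((20.10)² + (-9.94)²) = 22.422 km.

22.4 km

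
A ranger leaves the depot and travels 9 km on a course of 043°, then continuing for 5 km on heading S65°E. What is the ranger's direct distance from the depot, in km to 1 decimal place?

Leg 1 (043°, 9 km): east 9 sin 43° = 6.14, north 9 cos 43° = 6.58
Leg 2 (S65°E, 5 km): east 5 sin 115° = 4.53, north 5 cos 115° = -2.11
Net: 10.67 east, 4.47 north. Distance = √((10.67)² + (4.47)²) = 11.568 km.

11.6 km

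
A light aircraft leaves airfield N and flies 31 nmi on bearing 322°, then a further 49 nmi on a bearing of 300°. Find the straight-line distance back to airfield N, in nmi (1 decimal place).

78.6 nmi

Leg 1 (322°, 31 nmi): east 31 sin 322° = -19.09, north 31 cos 322° = 24.43
Leg 2 (300°, 49 nmi): east 49 sin 300° = -42.44, north 49 cos 300° = 24.50
Net: -61.52 east, 48.93 north. Distance = √((-61.52)² + (48.93)²) = 78.605 nmi.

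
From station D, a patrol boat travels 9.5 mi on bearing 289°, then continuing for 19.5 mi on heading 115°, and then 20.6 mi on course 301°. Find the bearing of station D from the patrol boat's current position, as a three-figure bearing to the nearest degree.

Leg 1 (289°, 9.5 mi): east 9.5 sin 289° = -8.98, north 9.5 cos 289° = 3.09
Leg 2 (115°, 19.5 mi): east 19.5 sin 115° = 17.67, north 19.5 cos 115° = -8.24
Leg 3 (301°, 20.6 mi): east 20.6 sin 301° = -17.66, north 20.6 cos 301° = 10.61
Net displacement: -8.97 east, 5.46 north. Direction back to start is (8.97, -5.46): bearing = atan2(8.97, -5.46) mod 360° = 121.34° ≈ 121°.

121°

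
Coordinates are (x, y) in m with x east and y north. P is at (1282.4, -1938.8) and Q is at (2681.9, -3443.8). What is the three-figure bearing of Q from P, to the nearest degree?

Δeast = 2681.9 − 1282.4 = 1399.50; Δnorth = -3443.8 − -1938.8 = -1505.00.
Bearing = atan2(Δeast, Δnorth) mod 360° = 137.08° ≈ 137°.

137°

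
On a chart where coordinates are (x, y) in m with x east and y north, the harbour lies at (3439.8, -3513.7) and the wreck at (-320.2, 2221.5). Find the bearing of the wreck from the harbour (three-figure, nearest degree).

Δeast = -320.2 − 3439.8 = -3760.00; Δnorth = 2221.5 − -3513.7 = 5735.20.
Bearing = atan2(Δeast, Δnorth) mod 360° = 326.75° ≈ 327°.

327°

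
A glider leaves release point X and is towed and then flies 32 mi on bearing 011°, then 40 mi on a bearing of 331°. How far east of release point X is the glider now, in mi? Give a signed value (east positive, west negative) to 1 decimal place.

-13.3 mi

Leg 1 (011°, 32 mi): east 32 sin 11° = 6.11, north 32 cos 11° = 31.41
Leg 2 (331°, 40 mi): east 40 sin 331° = -19.39, north 40 cos 331° = 34.98
Net east component: -13.29 mi.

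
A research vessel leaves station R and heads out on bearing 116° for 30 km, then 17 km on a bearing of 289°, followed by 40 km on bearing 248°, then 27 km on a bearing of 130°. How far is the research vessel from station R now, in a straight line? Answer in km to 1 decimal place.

Leg 1 (116°, 30 km): east 30 sin 116° = 26.96, north 30 cos 116° = -13.15
Leg 2 (289°, 17 km): east 17 sin 289° = -16.07, north 17 cos 289° = 5.53
Leg 3 (248°, 40 km): east 40 sin 248° = -37.09, north 40 cos 248° = -14.98
Leg 4 (130°, 27 km): east 27 sin 130° = 20.68, north 27 cos 130° = -17.36
Net: -5.51 east, -39.96 north. Distance = √((-5.51)² + (-39.96)²) = 40.335 km.

40.3 km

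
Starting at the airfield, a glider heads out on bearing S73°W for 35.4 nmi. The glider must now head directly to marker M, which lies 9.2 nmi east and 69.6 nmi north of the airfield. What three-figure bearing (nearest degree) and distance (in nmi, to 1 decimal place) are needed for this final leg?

028°, 90.8 nmi

Leg 1 (S73°W, 35.4 nmi): east 35.4 sin 253° = -33.85, north 35.4 cos 253° = -10.35
Current position: (-33.85, -10.35). Target: (9.2, 69.6). Remaining: Δeast = 43.05, Δnorth = 79.95.
Bearing = atan2(43.05, 79.95) mod 360° = 28.30°; distance = √((43.05)² + (79.95)²) = 90.805 nmi.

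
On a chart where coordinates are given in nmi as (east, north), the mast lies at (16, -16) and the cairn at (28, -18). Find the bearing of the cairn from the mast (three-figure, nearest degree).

Δeast = 28 − 16 = 12.00; Δnorth = -18 − -16 = -2.00.
Bearing = atan2(Δeast, Δnorth) mod 360° = 99.46° ≈ 099°.

099°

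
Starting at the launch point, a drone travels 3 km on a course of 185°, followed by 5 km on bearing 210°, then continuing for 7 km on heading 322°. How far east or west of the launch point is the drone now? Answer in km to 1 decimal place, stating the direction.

7.1 km west

Leg 1 (185°, 3 km): east 3 sin 185° = -0.26, north 3 cos 185° = -2.99
Leg 2 (210°, 5 km): east 5 sin 210° = -2.50, north 5 cos 210° = -4.33
Leg 3 (322°, 7 km): east 7 sin 322° = -4.31, north 7 cos 322° = 5.52
Net east component: -7.07 km.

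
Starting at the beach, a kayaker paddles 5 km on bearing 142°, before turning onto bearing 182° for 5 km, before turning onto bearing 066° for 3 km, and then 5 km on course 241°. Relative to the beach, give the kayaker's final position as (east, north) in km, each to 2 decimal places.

Leg 1 (142°, 5 km): east 5 sin 142° = 3.08, north 5 cos 142° = -3.94
Leg 2 (182°, 5 km): east 5 sin 182° = -0.17, north 5 cos 182° = -5.00
Leg 3 (066°, 3 km): east 3 sin 66° = 2.74, north 3 cos 66° = 1.22
Leg 4 (241°, 5 km): east 5 sin 241° = -4.37, north 5 cos 241° = -2.42
Summing: 1.27 km east, -10.14 km north → (1.27, -10.14).

(1.27, -10.14)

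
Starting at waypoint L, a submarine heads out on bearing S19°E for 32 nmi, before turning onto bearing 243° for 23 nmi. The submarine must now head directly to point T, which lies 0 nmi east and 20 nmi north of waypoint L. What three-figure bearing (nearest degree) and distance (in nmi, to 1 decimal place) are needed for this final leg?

009°, 61.5 nmi

Leg 1 (S19°E, 32 nmi): east 32 sin 161° = 10.42, north 32 cos 161° = -30.26
Leg 2 (243°, 23 nmi): east 23 sin 243° = -20.49, north 23 cos 243° = -10.44
Current position: (-10.07, -40.70). Target: (0, 20). Remaining: Δeast = 10.07, Δnorth = 60.70.
Bearing = atan2(10.07, 60.70) mod 360° = 9.42°; distance = √((10.07)² + (60.70)²) = 61.529 nmi.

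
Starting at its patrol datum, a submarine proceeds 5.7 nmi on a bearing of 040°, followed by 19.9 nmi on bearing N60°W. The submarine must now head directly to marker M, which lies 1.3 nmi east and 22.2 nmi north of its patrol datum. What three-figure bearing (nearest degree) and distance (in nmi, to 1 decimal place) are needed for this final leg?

062°, 16.8 nmi

Leg 1 (040°, 5.7 nmi): east 5.7 sin 40° = 3.66, north 5.7 cos 40° = 4.37
Leg 2 (N60°W, 19.9 nmi): east 19.9 sin 300° = -17.23, north 19.9 cos 300° = 9.95
Current position: (-13.57, 14.32). Target: (1.3, 22.2). Remaining: Δeast = 14.87, Δnorth = 7.88.
Bearing = atan2(14.87, 7.88) mod 360° = 62.07°; distance = √((14.87)² + (7.88)²) = 16.831 nmi.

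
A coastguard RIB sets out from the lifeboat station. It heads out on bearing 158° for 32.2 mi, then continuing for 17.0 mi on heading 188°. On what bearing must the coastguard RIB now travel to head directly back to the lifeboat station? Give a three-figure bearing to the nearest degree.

348°

Leg 1 (158°, 32.2 mi): east 32.2 sin 158° = 12.06, north 32.2 cos 158° = -29.86
Leg 2 (188°, 17.0 mi): east 17.0 sin 188° = -2.37, north 17.0 cos 188° = -16.83
Net displacement: 9.70 east, -46.69 north. Direction back to start is (-9.70, 46.69): bearing = atan2(-9.70, 46.69) mod 360° = 348.27° ≈ 348°.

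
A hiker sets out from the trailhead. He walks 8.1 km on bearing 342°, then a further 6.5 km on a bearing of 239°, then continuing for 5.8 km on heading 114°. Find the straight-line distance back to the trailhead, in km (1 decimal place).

3.4 km

Leg 1 (342°, 8.1 km): east 8.1 sin 342° = -2.50, north 8.1 cos 342° = 7.70
Leg 2 (239°, 6.5 km): east 6.5 sin 239° = -5.57, north 6.5 cos 239° = -3.35
Leg 3 (114°, 5.8 km): east 5.8 sin 114° = 5.30, north 5.8 cos 114° = -2.36
Net: -2.78 east, 2.00 north. Distance = √((-2.78)² + (2.00)²) = 3.420 km.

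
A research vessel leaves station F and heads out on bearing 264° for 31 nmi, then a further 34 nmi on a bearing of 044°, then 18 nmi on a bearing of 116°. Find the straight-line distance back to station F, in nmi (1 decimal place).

Leg 1 (264°, 31 nmi): east 31 sin 264° = -30.83, north 31 cos 264° = -3.24
Leg 2 (044°, 34 nmi): east 34 sin 44° = 23.62, north 34 cos 44° = 24.46
Leg 3 (116°, 18 nmi): east 18 sin 116° = 16.18, north 18 cos 116° = -7.89
Net: 8.97 east, 13.33 north. Distance = √((8.97)² + (13.33)²) = 16.062 nmi.

16.1 nmi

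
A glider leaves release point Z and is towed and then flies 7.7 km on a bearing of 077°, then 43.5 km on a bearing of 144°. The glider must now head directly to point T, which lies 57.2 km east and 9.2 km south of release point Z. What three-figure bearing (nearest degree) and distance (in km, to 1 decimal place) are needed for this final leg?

Leg 1 (077°, 7.7 km): east 7.7 sin 77° = 7.50, north 7.7 cos 77° = 1.73
Leg 2 (144°, 43.5 km): east 43.5 sin 144° = 25.57, north 43.5 cos 144° = -35.19
Current position: (33.07, -33.46). Target: (57.2, -9.2). Remaining: Δeast = 24.13, Δnorth = 24.26.
Bearing = atan2(24.13, 24.26) mod 360° = 44.84°; distance = √((24.13)² + (24.26)²) = 34.216 km.

045°, 34.2 km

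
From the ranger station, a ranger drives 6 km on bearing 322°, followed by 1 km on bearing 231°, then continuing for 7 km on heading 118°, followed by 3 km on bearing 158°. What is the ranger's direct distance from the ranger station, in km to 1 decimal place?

3.5 km

Leg 1 (322°, 6 km): east 6 sin 322° = -3.69, north 6 cos 322° = 4.73
Leg 2 (231°, 1 km): east 1 sin 231° = -0.78, north 1 cos 231° = -0.63
Leg 3 (118°, 7 km): east 7 sin 118° = 6.18, north 7 cos 118° = -3.29
Leg 4 (158°, 3 km): east 3 sin 158° = 1.12, north 3 cos 158° = -2.78
Net: 2.83 east, -1.97 north. Distance = √((2.83)² + (-1.97)²) = 3.450 km.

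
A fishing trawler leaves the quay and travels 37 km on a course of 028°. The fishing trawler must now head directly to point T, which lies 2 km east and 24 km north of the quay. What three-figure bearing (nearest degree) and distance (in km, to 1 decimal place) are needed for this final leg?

241°, 17.6 km

Leg 1 (028°, 37 km): east 37 sin 28° = 17.37, north 37 cos 28° = 32.67
Current position: (17.37, 32.67). Target: (2, 24). Remaining: Δeast = -15.37, Δnorth = -8.67.
Bearing = atan2(-15.37, -8.67) mod 360° = 240.58°; distance = √((-15.37)² + (-8.67)²) = 17.647 km.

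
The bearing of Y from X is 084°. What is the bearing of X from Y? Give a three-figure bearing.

264°

Back-bearing = 084° + 180° = 264°.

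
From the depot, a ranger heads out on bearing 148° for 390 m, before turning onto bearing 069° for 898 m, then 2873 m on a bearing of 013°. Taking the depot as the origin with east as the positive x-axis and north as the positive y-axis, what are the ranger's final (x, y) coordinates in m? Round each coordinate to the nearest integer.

(1691, 2790)

Leg 1 (148°, 390 m): east 390 sin 148° = 206.67, north 390 cos 148° = -330.74
Leg 2 (069°, 898 m): east 898 sin 69° = 838.36, north 898 cos 69° = 321.81
Leg 3 (013°, 2873 m): east 2873 sin 13° = 646.28, north 2873 cos 13° = 2799.37
Summing: 1691.31 m east, 2790.44 m north → (1691, 2790).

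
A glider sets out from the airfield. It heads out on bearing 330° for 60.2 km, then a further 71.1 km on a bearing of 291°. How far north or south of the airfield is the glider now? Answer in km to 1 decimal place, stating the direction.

77.6 km north

Leg 1 (330°, 60.2 km): east 60.2 sin 330° = -30.10, north 60.2 cos 330° = 52.13
Leg 2 (291°, 71.1 km): east 71.1 sin 291° = -66.38, north 71.1 cos 291° = 25.48
Net north component: 77.61 km.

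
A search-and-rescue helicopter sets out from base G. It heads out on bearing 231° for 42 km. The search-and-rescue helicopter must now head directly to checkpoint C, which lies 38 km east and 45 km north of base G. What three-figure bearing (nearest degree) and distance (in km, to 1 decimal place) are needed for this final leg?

Leg 1 (231°, 42 km): east 42 sin 231° = -32.64, north 42 cos 231° = -26.43
Current position: (-32.64, -26.43). Target: (38, 45). Remaining: Δeast = 70.64, Δnorth = 71.43.
Bearing = atan2(70.64, 71.43) mod 360° = 44.68°; distance = √((70.64)² + (71.43)²) = 100.461 km.

045°, 100.5 km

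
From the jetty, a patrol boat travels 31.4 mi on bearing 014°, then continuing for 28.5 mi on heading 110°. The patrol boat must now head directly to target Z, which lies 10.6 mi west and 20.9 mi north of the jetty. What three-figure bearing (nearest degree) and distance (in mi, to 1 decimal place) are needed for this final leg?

Leg 1 (014°, 31.4 mi): east 31.4 sin 14° = 7.60, north 31.4 cos 14° = 30.47
Leg 2 (110°, 28.5 mi): east 28.5 sin 110° = 26.78, north 28.5 cos 110° = -9.75
Current position: (34.38, 20.72). Target: (-10.6, 20.9). Remaining: Δeast = -44.98, Δnorth = 0.18.
Bearing = atan2(-44.98, 0.18) mod 360° = 270.23°; distance = √((-44.98)² + (0.18)²) = 44.978 mi.

270°, 45.0 mi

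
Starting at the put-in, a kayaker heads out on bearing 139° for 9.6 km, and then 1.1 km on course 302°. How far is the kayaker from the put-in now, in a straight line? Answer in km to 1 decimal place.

8.6 km

Leg 1 (139°, 9.6 km): east 9.6 sin 139° = 6.30, north 9.6 cos 139° = -7.25
Leg 2 (302°, 1.1 km): east 1.1 sin 302° = -0.93, north 1.1 cos 302° = 0.58
Net: 5.37 east, -6.66 north. Distance = √((5.37)² + (-6.66)²) = 8.554 km.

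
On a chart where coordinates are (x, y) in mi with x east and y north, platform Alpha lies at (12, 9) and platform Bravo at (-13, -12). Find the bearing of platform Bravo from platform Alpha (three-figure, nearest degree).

230°

Δeast = -13 − 12 = -25.00; Δnorth = -12 − 9 = -21.00.
Bearing = atan2(Δeast, Δnorth) mod 360° = 229.97° ≈ 230°.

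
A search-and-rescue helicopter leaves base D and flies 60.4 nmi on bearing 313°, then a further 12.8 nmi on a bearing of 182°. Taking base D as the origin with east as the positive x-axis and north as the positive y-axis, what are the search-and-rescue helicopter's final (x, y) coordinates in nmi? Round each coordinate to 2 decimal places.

(-44.62, 28.40)

Leg 1 (313°, 60.4 nmi): east 60.4 sin 313° = -44.17, north 60.4 cos 313° = 41.19
Leg 2 (182°, 12.8 nmi): east 12.8 sin 182° = -0.45, north 12.8 cos 182° = -12.79
Summing: -44.62 nmi east, 28.40 nmi north → (-44.62, 28.40).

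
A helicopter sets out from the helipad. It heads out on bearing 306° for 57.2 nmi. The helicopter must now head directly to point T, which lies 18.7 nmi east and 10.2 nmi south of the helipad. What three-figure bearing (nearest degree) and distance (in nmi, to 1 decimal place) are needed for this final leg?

Leg 1 (306°, 57.2 nmi): east 57.2 sin 306° = -46.28, north 57.2 cos 306° = 33.62
Current position: (-46.28, 33.62). Target: (18.7, -10.2). Remaining: Δeast = 64.98, Δnorth = -43.82.
Bearing = atan2(64.98, -43.82) mod 360° = 124.00°; distance = √((64.98)² + (-43.82)²) = 78.372 nmi.

124°, 78.4 nmi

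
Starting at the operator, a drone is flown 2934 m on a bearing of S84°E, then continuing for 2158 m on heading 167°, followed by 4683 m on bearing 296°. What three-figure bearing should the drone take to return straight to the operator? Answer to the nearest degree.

Leg 1 (S84°E, 2934 m): east 2934 sin 96° = 2917.93, north 2934 cos 96° = -306.69
Leg 2 (167°, 2158 m): east 2158 sin 167° = 485.44, north 2158 cos 167° = -2102.69
Leg 3 (296°, 4683 m): east 4683 sin 296° = -4209.05, north 4683 cos 296° = 2052.89
Net displacement: -805.68 east, -356.49 north. Direction back to start is (805.68, 356.49): bearing = atan2(805.68, 356.49) mod 360° = 66.13° ≈ 066°.

066°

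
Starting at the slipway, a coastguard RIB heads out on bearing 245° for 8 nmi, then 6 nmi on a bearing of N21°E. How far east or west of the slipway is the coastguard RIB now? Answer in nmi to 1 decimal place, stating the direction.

5.1 nmi west

Leg 1 (245°, 8 nmi): east 8 sin 245° = -7.25, north 8 cos 245° = -3.38
Leg 2 (N21°E, 6 nmi): east 6 sin 21° = 2.15, north 6 cos 21° = 5.60
Net east component: -5.10 nmi.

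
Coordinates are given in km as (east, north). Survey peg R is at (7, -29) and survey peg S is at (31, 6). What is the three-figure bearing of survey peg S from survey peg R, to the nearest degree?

Δeast = 31 − 7 = 24.00; Δnorth = 6 − -29 = 35.00.
Bearing = atan2(Δeast, Δnorth) mod 360° = 34.44° ≈ 034°.

034°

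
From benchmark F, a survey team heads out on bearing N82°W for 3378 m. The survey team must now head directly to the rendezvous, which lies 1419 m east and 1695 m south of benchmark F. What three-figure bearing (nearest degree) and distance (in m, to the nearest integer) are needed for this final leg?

Leg 1 (N82°W, 3378 m): east 3378 sin 278° = -3345.13, north 3378 cos 278° = 470.13
Current position: (-3345.13, 470.13). Target: (1419, -1695). Remaining: Δeast = 4764.13, Δnorth = -2165.13.
Bearing = atan2(4764.13, -2165.13) mod 360° = 114.44°; distance = √((4764.13)² + (-2165.13)²) = 5233.036 m.

114°, 5233 m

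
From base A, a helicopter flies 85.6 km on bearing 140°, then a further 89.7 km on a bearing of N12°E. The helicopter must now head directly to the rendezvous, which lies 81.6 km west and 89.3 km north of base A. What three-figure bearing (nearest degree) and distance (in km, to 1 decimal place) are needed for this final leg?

293°, 169.2 km

Leg 1 (140°, 85.6 km): east 85.6 sin 140° = 55.02, north 85.6 cos 140° = -65.57
Leg 2 (N12°E, 89.7 km): east 89.7 sin 12° = 18.65, north 89.7 cos 12° = 87.74
Current position: (73.67, 22.17). Target: (-81.6, 89.3). Remaining: Δeast = -155.27, Δnorth = 67.13.
Bearing = atan2(-155.27, 67.13) mod 360° = 293.38°; distance = √((-155.27)² + (67.13)²) = 169.164 km.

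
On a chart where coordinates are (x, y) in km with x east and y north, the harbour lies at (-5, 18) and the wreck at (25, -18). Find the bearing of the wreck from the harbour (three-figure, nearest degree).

140°

Δeast = 25 − -5 = 30.00; Δnorth = -18 − 18 = -36.00.
Bearing = atan2(Δeast, Δnorth) mod 360° = 140.19° ≈ 140°.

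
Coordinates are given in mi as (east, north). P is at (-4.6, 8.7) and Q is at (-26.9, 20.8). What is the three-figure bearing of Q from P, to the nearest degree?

298°

Δeast = -26.9 − -4.6 = -22.30; Δnorth = 20.8 − 8.7 = 12.10.
Bearing = atan2(Δeast, Δnorth) mod 360° = 298.48° ≈ 298°.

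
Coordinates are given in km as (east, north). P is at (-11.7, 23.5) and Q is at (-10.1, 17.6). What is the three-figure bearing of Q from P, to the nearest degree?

165°

Δeast = -10.1 − -11.7 = 1.60; Δnorth = 17.6 − 23.5 = -5.90.
Bearing = atan2(Δeast, Δnorth) mod 360° = 164.83° ≈ 165°.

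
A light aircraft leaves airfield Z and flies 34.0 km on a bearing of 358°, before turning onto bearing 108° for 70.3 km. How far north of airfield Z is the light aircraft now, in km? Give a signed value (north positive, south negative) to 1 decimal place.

12.3 km

Leg 1 (358°, 34.0 km): east 34.0 sin 358° = -1.19, north 34.0 cos 358° = 33.98
Leg 2 (108°, 70.3 km): east 70.3 sin 108° = 66.86, north 70.3 cos 108° = -21.72
Net north component: 12.26 km.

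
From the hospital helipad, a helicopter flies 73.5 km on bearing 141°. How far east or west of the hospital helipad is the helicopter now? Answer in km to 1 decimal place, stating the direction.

Leg 1 (141°, 73.5 km): east 73.5 sin 141° = 46.26, north 73.5 cos 141° = -57.12
Net east component: 46.26 km.

46.3 km east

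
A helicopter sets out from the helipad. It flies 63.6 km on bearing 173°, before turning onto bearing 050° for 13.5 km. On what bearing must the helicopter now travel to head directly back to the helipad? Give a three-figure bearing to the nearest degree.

342°

Leg 1 (173°, 63.6 km): east 63.6 sin 173° = 7.75, north 63.6 cos 173° = -63.13
Leg 2 (050°, 13.5 km): east 13.5 sin 50° = 10.34, north 13.5 cos 50° = 8.68
Net displacement: 18.09 east, -54.45 north. Direction back to start is (-18.09, 54.45): bearing = atan2(-18.09, 54.45) mod 360° = 341.62° ≈ 342°.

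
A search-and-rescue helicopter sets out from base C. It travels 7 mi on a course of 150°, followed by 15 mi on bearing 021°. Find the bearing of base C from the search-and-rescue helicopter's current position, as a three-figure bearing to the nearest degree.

Leg 1 (150°, 7 mi): east 7 sin 150° = 3.50, north 7 cos 150° = -6.06
Leg 2 (021°, 15 mi): east 15 sin 21° = 5.38, north 15 cos 21° = 14.00
Net displacement: 8.88 east, 7.94 north. Direction back to start is (-8.88, -7.94): bearing = atan2(-8.88, -7.94) mod 360° = 228.18° ≈ 228°.

228°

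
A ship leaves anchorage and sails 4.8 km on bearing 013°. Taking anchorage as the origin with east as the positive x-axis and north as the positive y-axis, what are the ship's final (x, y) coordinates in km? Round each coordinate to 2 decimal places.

Leg 1 (013°, 4.8 km): east 4.8 sin 13° = 1.08, north 4.8 cos 13° = 4.68
Summing: 1.08 km east, 4.68 km north → (1.08, 4.68).

(1.08, 4.68)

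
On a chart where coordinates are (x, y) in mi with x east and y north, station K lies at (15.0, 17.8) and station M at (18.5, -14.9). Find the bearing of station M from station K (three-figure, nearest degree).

Δeast = 18.5 − 15.0 = 3.50; Δnorth = -14.9 − 17.8 = -32.70.
Bearing = atan2(Δeast, Δnorth) mod 360° = 173.89° ≈ 174°.

174°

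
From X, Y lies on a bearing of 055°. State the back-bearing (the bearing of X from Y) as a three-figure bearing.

Back-bearing = 055° + 180° = 235°.

235°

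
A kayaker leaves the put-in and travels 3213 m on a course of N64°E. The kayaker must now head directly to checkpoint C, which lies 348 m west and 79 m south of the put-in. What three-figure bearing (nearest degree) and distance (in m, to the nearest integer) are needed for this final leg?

Leg 1 (N64°E, 3213 m): east 3213 sin 64° = 2887.83, north 3213 cos 64° = 1408.49
Current position: (2887.83, 1408.49). Target: (-348, -79). Remaining: Δeast = -3235.83, Δnorth = -1487.49.
Bearing = atan2(-3235.83, -1487.49) mod 360° = 245.31°; distance = √((-3235.83)² + (-1487.49)²) = 3561.345 m.

245°, 3561 m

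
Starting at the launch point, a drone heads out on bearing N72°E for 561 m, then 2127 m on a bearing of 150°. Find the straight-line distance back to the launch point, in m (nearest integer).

Leg 1 (N72°E, 561 m): east 561 sin 72° = 533.54, north 561 cos 72° = 173.36
Leg 2 (150°, 2127 m): east 2127 sin 150° = 1063.50, north 2127 cos 150° = -1842.04
Net: 1597.04 east, -1668.68 north. Distance = √((1597.04)² + (-1668.68)²) = 2309.768 m.

2310 m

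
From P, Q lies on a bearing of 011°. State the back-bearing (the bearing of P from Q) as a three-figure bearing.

191°

Back-bearing = 011° + 180° = 191°.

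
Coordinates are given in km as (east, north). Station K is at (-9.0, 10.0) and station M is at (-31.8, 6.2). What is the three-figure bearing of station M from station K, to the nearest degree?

261°

Δeast = -31.8 − -9.0 = -22.80; Δnorth = 6.2 − 10.0 = -3.80.
Bearing = atan2(Δeast, Δnorth) mod 360° = 260.54° ≈ 261°.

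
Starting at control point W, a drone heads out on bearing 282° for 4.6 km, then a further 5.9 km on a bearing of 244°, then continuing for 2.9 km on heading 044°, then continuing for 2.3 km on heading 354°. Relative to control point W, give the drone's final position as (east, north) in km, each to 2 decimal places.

Leg 1 (282°, 4.6 km): east 4.6 sin 282° = -4.50, north 4.6 cos 282° = 0.96
Leg 2 (244°, 5.9 km): east 5.9 sin 244° = -5.30, north 5.9 cos 244° = -2.59
Leg 3 (044°, 2.9 km): east 2.9 sin 44° = 2.01, north 2.9 cos 44° = 2.09
Leg 4 (354°, 2.3 km): east 2.3 sin 354° = -0.24, north 2.3 cos 354° = 2.29
Summing: -8.03 km east, 2.74 km north → (-8.03, 2.74).

(-8.03, 2.74)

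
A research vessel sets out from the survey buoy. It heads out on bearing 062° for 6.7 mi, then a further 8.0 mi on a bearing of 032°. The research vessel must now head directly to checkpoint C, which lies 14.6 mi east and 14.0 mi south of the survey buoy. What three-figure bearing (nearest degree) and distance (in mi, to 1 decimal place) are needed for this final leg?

Leg 1 (062°, 6.7 mi): east 6.7 sin 62° = 5.92, north 6.7 cos 62° = 3.15
Leg 2 (032°, 8.0 mi): east 8.0 sin 32° = 4.24, north 8.0 cos 32° = 6.78
Current position: (10.16, 9.93). Target: (14.6, -14.0). Remaining: Δeast = 4.44, Δnorth = -23.93.
Bearing = atan2(4.44, -23.93) mod 360° = 169.48°; distance = √((4.44)² + (-23.93)²) = 24.339 mi.

169°, 24.3 mi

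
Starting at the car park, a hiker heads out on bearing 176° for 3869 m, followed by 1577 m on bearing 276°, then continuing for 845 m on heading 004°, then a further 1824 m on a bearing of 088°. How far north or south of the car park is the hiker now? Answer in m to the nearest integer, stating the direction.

2788 m south

Leg 1 (176°, 3869 m): east 3869 sin 176° = 269.89, north 3869 cos 176° = -3859.58
Leg 2 (276°, 1577 m): east 1577 sin 276° = -1568.36, north 1577 cos 276° = 164.84
Leg 3 (004°, 845 m): east 845 sin 4° = 58.94, north 845 cos 4° = 842.94
Leg 4 (088°, 1824 m): east 1824 sin 88° = 1822.89, north 1824 cos 88° = 63.66
Net north component: -2788.14 m.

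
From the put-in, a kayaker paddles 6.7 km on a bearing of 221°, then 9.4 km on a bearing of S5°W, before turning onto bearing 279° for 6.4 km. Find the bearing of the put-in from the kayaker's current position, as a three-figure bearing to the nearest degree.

041°

Leg 1 (221°, 6.7 km): east 6.7 sin 221° = -4.40, north 6.7 cos 221° = -5.06
Leg 2 (S5°W, 9.4 km): east 9.4 sin 185° = -0.82, north 9.4 cos 185° = -9.36
Leg 3 (279°, 6.4 km): east 6.4 sin 279° = -6.32, north 6.4 cos 279° = 1.00
Net displacement: -11.54 east, -13.42 north. Direction back to start is (11.54, 13.42): bearing = atan2(11.54, 13.42) mod 360° = 40.68° ≈ 041°.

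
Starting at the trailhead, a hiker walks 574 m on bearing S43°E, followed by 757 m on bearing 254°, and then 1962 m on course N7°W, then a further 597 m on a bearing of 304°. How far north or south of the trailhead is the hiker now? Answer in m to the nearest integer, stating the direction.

Leg 1 (S43°E, 574 m): east 574 sin 137° = 391.47, north 574 cos 137° = -419.80
Leg 2 (254°, 757 m): east 757 sin 254° = -727.68, north 757 cos 254° = -208.66
Leg 3 (N7°W, 1962 m): east 1962 sin 353° = -239.11, north 1962 cos 353° = 1947.38
Leg 4 (304°, 597 m): east 597 sin 304° = -494.94, north 597 cos 304° = 333.84
Net north component: 1652.76 m.

1653 m north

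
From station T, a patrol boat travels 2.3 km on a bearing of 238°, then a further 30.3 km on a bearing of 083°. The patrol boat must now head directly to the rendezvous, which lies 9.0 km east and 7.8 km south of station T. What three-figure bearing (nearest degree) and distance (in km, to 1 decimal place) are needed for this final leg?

242°, 21.7 km

Leg 1 (238°, 2.3 km): east 2.3 sin 238° = -1.95, north 2.3 cos 238° = -1.22
Leg 2 (083°, 30.3 km): east 30.3 sin 83° = 30.07, north 30.3 cos 83° = 3.69
Current position: (28.12, 2.47). Target: (9.0, -7.8). Remaining: Δeast = -19.12, Δnorth = -10.27.
Bearing = atan2(-19.12, -10.27) mod 360° = 241.75°; distance = √((-19.12)² + (-10.27)²) = 21.709 km.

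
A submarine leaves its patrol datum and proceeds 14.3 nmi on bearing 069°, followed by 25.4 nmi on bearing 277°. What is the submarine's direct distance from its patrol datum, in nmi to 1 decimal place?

14.4 nmi

Leg 1 (069°, 14.3 nmi): east 14.3 sin 69° = 13.35, north 14.3 cos 69° = 5.12
Leg 2 (277°, 25.4 nmi): east 25.4 sin 277° = -25.21, north 25.4 cos 277° = 3.10
Net: -11.86 east, 8.22 north. Distance = √((-11.86)² + (8.22)²) = 14.431 nmi.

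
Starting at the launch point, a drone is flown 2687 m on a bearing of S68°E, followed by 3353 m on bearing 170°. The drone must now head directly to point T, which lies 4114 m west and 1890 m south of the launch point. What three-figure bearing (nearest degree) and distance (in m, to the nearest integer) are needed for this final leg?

Leg 1 (S68°E, 2687 m): east 2687 sin 112° = 2491.34, north 2687 cos 112° = -1006.57
Leg 2 (170°, 3353 m): east 3353 sin 170° = 582.24, north 3353 cos 170° = -3302.06
Current position: (3073.59, -4308.63). Target: (-4114, -1890). Remaining: Δeast = -7187.59, Δnorth = 2418.63.
Bearing = atan2(-7187.59, 2418.63) mod 360° = 288.60°; distance = √((-7187.59)² + (2418.63)²) = 7583.610 m.

289°, 7584 m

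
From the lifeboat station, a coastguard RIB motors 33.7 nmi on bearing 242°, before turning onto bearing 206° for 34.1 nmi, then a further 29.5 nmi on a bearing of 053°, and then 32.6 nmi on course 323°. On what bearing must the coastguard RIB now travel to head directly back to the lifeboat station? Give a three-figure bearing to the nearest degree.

086°

Leg 1 (242°, 33.7 nmi): east 33.7 sin 242° = -29.76, north 33.7 cos 242° = -15.82
Leg 2 (206°, 34.1 nmi): east 34.1 sin 206° = -14.95, north 34.1 cos 206° = -30.65
Leg 3 (053°, 29.5 nmi): east 29.5 sin 53° = 23.56, north 29.5 cos 53° = 17.75
Leg 4 (323°, 32.6 nmi): east 32.6 sin 323° = -19.62, north 32.6 cos 323° = 26.04
Net displacement: -40.76 east, -2.68 north. Direction back to start is (40.76, 2.68): bearing = atan2(40.76, 2.68) mod 360° = 86.24° ≈ 086°.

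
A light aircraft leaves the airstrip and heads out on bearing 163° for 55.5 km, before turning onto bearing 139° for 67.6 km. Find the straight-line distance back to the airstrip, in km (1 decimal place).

120.4 km

Leg 1 (163°, 55.5 km): east 55.5 sin 163° = 16.23, north 55.5 cos 163° = -53.07
Leg 2 (139°, 67.6 km): east 67.6 sin 139° = 44.35, north 67.6 cos 139° = -51.02
Net: 60.58 east, -104.09 north. Distance = √((60.58)² + (-104.09)²) = 120.436 km.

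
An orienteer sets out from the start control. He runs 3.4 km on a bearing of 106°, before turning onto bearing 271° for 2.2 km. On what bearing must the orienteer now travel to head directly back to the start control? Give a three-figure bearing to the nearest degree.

Leg 1 (106°, 3.4 km): east 3.4 sin 106° = 3.27, north 3.4 cos 106° = -0.94
Leg 2 (271°, 2.2 km): east 2.2 sin 271° = -2.20, north 2.2 cos 271° = 0.04
Net displacement: 1.07 east, -0.90 north. Direction back to start is (-1.07, 0.90): bearing = atan2(-1.07, 0.90) mod 360° = 310.07° ≈ 310°.

310°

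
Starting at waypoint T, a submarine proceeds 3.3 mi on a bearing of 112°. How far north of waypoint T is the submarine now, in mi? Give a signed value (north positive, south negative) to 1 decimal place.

-1.2 mi

Leg 1 (112°, 3.3 mi): east 3.3 sin 112° = 3.06, north 3.3 cos 112° = -1.24
Net north component: -1.24 mi.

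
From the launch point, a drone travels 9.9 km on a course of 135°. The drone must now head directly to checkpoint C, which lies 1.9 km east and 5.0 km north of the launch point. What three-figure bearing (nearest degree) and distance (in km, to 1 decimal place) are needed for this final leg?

Leg 1 (135°, 9.9 km): east 9.9 sin 135° = 7.00, north 9.9 cos 135° = -7.00
Current position: (7.00, -7.00). Target: (1.9, 5.0). Remaining: Δeast = -5.10, Δnorth = 12.00.
Bearing = atan2(-5.10, 12.00) mod 360° = 336.97°; distance = √((-5.10)² + (12.00)²) = 13.039 km.

337°, 13.0 km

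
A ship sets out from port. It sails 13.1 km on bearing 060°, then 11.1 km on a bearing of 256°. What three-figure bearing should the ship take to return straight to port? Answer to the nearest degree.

Leg 1 (060°, 13.1 km): east 13.1 sin 60° = 11.34, north 13.1 cos 60° = 6.55
Leg 2 (256°, 11.1 km): east 11.1 sin 256° = -10.77, north 11.1 cos 256° = -2.69
Net displacement: 0.57 east, 3.86 north. Direction back to start is (-0.57, -3.86): bearing = atan2(-0.57, -3.86) mod 360° = 188.46° ≈ 188°.

188°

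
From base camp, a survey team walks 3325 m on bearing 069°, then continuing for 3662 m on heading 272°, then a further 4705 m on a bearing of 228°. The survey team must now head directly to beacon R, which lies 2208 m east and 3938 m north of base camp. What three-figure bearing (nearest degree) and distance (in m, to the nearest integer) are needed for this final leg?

047°, 8512 m

Leg 1 (069°, 3325 m): east 3325 sin 69° = 3104.15, north 3325 cos 69° = 1191.57
Leg 2 (272°, 3662 m): east 3662 sin 272° = -3659.77, north 3662 cos 272° = 127.80
Leg 3 (228°, 4705 m): east 4705 sin 228° = -3496.50, north 4705 cos 228° = -3148.26
Current position: (-4052.11, -1828.88). Target: (2208, 3938). Remaining: Δeast = 6260.11, Δnorth = 5766.88.
Bearing = atan2(6260.11, 5766.88) mod 360° = 47.35°; distance = √((6260.11)² + (5766.88)²) = 8511.518 m.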